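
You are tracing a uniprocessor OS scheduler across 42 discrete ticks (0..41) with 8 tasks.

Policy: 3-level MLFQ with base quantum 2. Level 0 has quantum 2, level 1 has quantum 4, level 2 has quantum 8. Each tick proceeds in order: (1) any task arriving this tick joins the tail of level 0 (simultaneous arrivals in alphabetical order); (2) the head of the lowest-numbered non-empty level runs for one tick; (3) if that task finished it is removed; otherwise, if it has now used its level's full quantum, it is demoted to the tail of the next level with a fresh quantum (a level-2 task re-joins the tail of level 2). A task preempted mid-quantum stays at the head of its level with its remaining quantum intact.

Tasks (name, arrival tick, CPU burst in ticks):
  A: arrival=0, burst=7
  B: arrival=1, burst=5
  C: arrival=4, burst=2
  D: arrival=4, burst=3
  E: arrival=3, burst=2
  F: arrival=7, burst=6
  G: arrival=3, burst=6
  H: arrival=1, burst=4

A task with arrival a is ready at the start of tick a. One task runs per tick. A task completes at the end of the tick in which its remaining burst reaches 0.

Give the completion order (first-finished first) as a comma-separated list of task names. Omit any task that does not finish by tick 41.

t=0: L0/L1/L2 = A/-/- → run A
t=1: L0/L1/L2 = ABH/-/- → run A
t=2: L0/L1/L2 = BH/A/- → run B
t=3: L0/L1/L2 = BHEG/A/- → run B
t=4: L0/L1/L2 = HEGCD/AB/- → run H
t=5: L0/L1/L2 = HEGCD/AB/- → run H
t=6: L0/L1/L2 = EGCD/ABH/- → run E
t=7: L0/L1/L2 = EGCDF/ABH/- → run E
t=8: L0/L1/L2 = GCDF/ABH/- → run G
t=9: L0/L1/L2 = GCDF/ABH/- → run G
t=10: L0/L1/L2 = CDF/ABHG/- → run C
t=11: L0/L1/L2 = CDF/ABHG/- → run C
t=12: L0/L1/L2 = DF/ABHG/- → run D
t=13: L0/L1/L2 = DF/ABHG/- → run D
t=14: L0/L1/L2 = F/ABHGD/- → run F
t=15: L0/L1/L2 = F/ABHGD/- → run F
t=16: L0/L1/L2 = -/ABHGDF/- → run A
t=17: L0/L1/L2 = -/ABHGDF/- → run A
t=18: L0/L1/L2 = -/ABHGDF/- → run A
t=19: L0/L1/L2 = -/ABHGDF/- → run A
t=20: L0/L1/L2 = -/BHGDF/A → run B
t=21: L0/L1/L2 = -/BHGDF/A → run B
t=22: L0/L1/L2 = -/BHGDF/A → run B
t=23: L0/L1/L2 = -/HGDF/A → run H
t=24: L0/L1/L2 = -/HGDF/A → run H
t=25: L0/L1/L2 = -/GDF/A → run G
t=26: L0/L1/L2 = -/GDF/A → run G
t=27: L0/L1/L2 = -/GDF/A → run G
t=28: L0/L1/L2 = -/GDF/A → run G
t=29: L0/L1/L2 = -/DF/A → run D
t=30: L0/L1/L2 = -/F/A → run F
t=31: L0/L1/L2 = -/F/A → run F
t=32: L0/L1/L2 = -/F/A → run F
t=33: L0/L1/L2 = -/F/A → run F
t=34: L0/L1/L2 = -/-/A → run A
t=35: (idle)
t=36: (idle)
t=37: (idle)
t=38: (idle)
t=39: (idle)
t=40: (idle)
t=41: (idle)

completion order = E, C, B, H, G, D, F, A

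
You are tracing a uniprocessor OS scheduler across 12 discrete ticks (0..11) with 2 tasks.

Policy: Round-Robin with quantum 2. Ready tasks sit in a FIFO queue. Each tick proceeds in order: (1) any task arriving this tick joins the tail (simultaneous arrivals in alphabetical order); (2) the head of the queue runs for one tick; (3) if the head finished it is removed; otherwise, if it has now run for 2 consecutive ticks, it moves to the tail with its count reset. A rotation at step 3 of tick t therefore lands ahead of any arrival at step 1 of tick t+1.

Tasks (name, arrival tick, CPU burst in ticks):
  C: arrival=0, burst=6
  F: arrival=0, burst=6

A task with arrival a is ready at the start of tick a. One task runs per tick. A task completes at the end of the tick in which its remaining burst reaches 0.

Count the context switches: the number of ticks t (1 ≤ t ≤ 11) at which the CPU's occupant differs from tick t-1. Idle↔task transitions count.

context switches = 5

t=0: queue=[C,F] q_used=0 → run C
t=1: queue=[C,F] q_used=1 → run C
t=2: queue=[F,C] q_used=0 → run F
t=3: queue=[F,C] q_used=1 → run F
t=4: queue=[C,F] q_used=0 → run C
t=5: queue=[C,F] q_used=1 → run C
t=6: queue=[F,C] q_used=0 → run F
t=7: queue=[F,C] q_used=1 → run F
t=8: queue=[C,F] q_used=0 → run C
t=9: queue=[C,F] q_used=1 → run C
t=10: queue=[F] q_used=0 → run F
t=11: queue=[F] q_used=1 → run F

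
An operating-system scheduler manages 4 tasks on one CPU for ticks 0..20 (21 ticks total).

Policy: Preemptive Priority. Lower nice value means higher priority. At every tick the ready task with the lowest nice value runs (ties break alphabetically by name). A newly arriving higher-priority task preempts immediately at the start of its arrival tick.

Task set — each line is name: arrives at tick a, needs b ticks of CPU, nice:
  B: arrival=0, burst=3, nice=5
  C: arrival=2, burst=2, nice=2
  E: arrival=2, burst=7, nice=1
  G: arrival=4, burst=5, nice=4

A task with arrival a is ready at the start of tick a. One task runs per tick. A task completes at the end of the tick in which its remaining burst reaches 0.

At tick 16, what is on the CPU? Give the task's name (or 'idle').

running at tick 16 = B

t=0: ready={B} → run B
t=1: ready={B} → run B
t=2: ready={B,C,E} → run E
t=3: ready={B,C,E} → run E
t=4: ready={B,C,E,G} → run E
t=5: ready={B,C,E,G} → run E
t=6: ready={B,C,E,G} → run E
t=7: ready={B,C,E,G} → run E
t=8: ready={B,C,E,G} → run E
t=9: ready={B,C,G} → run C
t=10: ready={B,C,G} → run C
t=11: ready={B,G} → run G
t=12: ready={B,G} → run G
t=13: ready={B,G} → run G
t=14: ready={B,G} → run G
t=15: ready={B,G} → run G
t=16: ready={B} → run B
t=17: (idle)
t=18: (idle)
t=19: (idle)
t=20: (idle)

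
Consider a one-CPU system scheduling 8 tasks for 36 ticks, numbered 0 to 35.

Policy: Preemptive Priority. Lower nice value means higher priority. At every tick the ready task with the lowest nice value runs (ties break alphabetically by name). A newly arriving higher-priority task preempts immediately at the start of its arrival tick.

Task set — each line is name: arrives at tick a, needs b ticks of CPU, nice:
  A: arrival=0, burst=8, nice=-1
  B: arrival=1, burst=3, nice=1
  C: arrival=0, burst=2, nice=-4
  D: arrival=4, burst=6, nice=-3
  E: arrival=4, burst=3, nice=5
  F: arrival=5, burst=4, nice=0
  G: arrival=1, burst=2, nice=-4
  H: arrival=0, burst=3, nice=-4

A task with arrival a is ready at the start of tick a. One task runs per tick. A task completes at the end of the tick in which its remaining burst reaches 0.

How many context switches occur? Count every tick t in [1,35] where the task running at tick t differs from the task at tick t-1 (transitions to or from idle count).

t=0: ready={A,C,H} → run C
t=1: ready={A,B,C,G,H} → run C
t=2: ready={A,B,G,H} → run G
t=3: ready={A,B,G,H} → run G
t=4: ready={A,B,D,E,H} → run H
t=5: ready={A,B,D,E,F,H} → run H
t=6: ready={A,B,D,E,F,H} → run H
t=7: ready={A,B,D,E,F} → run D
t=8: ready={A,B,D,E,F} → run D
t=9: ready={A,B,D,E,F} → run D
t=10: ready={A,B,D,E,F} → run D
t=11: ready={A,B,D,E,F} → run D
t=12: ready={A,B,D,E,F} → run D
t=13: ready={A,B,E,F} → run A
t=14: ready={A,B,E,F} → run A
t=15: ready={A,B,E,F} → run A
t=16: ready={A,B,E,F} → run A
t=17: ready={A,B,E,F} → run A
t=18: ready={A,B,E,F} → run A
t=19: ready={A,B,E,F} → run A
t=20: ready={A,B,E,F} → run A
t=21: ready={B,E,F} → run F
t=22: ready={B,E,F} → run F
t=23: ready={B,E,F} → run F
t=24: ready={B,E,F} → run F
t=25: ready={B,E} → run B
t=26: ready={B,E} → run B
t=27: ready={B,E} → run B
t=28: ready={E} → run E
t=29: ready={E} → run E
t=30: ready={E} → run E
t=31: (idle)
t=32: (idle)
t=33: (idle)
t=34: (idle)
t=35: (idle)

context switches = 8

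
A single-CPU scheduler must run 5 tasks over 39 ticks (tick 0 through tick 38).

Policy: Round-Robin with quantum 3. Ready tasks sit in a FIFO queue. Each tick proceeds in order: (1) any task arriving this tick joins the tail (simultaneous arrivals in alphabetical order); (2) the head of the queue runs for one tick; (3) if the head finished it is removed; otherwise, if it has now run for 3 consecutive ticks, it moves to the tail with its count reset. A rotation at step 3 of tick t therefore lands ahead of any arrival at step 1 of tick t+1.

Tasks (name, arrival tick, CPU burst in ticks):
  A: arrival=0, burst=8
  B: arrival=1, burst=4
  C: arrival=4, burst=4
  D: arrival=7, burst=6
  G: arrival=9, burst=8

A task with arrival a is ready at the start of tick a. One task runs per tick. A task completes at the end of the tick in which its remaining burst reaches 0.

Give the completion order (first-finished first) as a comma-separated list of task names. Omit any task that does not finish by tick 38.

completion order = B, A, C, D, G

t=0: queue=[A] q_used=0 → run A
t=1: queue=[A,B] q_used=1 → run A
t=2: queue=[A,B] q_used=2 → run A
t=3: queue=[B,A] q_used=0 → run B
t=4: queue=[B,A,C] q_used=1 → run B
t=5: queue=[B,A,C] q_used=2 → run B
t=6: queue=[A,C,B] q_used=0 → run A
t=7: queue=[A,C,B,D] q_used=1 → run A
t=8: queue=[A,C,B,D] q_used=2 → run A
t=9: queue=[C,B,D,A,G] q_used=0 → run C
t=10: queue=[C,B,D,A,G] q_used=1 → run C
t=11: queue=[C,B,D,A,G] q_used=2 → run C
t=12: queue=[B,D,A,G,C] q_used=0 → run B
t=13: queue=[D,A,G,C] q_used=0 → run D
t=14: queue=[D,A,G,C] q_used=1 → run D
t=15: queue=[D,A,G,C] q_used=2 → run D
t=16: queue=[A,G,C,D] q_used=0 → run A
t=17: queue=[A,G,C,D] q_used=1 → run A
t=18: queue=[G,C,D] q_used=0 → run G
t=19: queue=[G,C,D] q_used=1 → run G
t=20: queue=[G,C,D] q_used=2 → run G
t=21: queue=[C,D,G] q_used=0 → run C
t=22: queue=[D,G] q_used=0 → run D
t=23: queue=[D,G] q_used=1 → run D
t=24: queue=[D,G] q_used=2 → run D
t=25: queue=[G] q_used=0 → run G
t=26: queue=[G] q_used=1 → run G
t=27: queue=[G] q_used=2 → run G
t=28: queue=[G] q_used=0 → run G
t=29: queue=[G] q_used=1 → run G
t=30: (idle)
t=31: (idle)
t=32: (idle)
t=33: (idle)
t=34: (idle)
t=35: (idle)
t=36: (idle)
t=37: (idle)
t=38: (idle)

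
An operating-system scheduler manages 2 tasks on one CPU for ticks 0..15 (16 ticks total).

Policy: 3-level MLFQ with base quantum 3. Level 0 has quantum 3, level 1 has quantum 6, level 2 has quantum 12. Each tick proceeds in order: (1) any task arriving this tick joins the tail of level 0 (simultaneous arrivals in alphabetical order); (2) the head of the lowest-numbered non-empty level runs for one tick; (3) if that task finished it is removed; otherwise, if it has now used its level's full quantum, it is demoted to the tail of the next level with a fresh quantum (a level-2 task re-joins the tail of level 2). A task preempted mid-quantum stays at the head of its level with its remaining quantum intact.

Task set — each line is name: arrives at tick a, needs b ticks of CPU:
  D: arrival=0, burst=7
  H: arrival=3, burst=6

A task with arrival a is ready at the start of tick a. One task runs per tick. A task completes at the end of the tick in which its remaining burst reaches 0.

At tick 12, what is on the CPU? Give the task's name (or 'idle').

t=0: L0/L1/L2 = D/-/- → run D
t=1: L0/L1/L2 = D/-/- → run D
t=2: L0/L1/L2 = D/-/- → run D
t=3: L0/L1/L2 = H/D/- → run H
t=4: L0/L1/L2 = H/D/- → run H
t=5: L0/L1/L2 = H/D/- → run H
t=6: L0/L1/L2 = -/DH/- → run D
t=7: L0/L1/L2 = -/DH/- → run D
t=8: L0/L1/L2 = -/DH/- → run D
t=9: L0/L1/L2 = -/DH/- → run D
t=10: L0/L1/L2 = -/H/- → run H
t=11: L0/L1/L2 = -/H/- → run H
t=12: L0/L1/L2 = -/H/- → run H
t=13: (idle)
t=14: (idle)
t=15: (idle)

running at tick 12 = H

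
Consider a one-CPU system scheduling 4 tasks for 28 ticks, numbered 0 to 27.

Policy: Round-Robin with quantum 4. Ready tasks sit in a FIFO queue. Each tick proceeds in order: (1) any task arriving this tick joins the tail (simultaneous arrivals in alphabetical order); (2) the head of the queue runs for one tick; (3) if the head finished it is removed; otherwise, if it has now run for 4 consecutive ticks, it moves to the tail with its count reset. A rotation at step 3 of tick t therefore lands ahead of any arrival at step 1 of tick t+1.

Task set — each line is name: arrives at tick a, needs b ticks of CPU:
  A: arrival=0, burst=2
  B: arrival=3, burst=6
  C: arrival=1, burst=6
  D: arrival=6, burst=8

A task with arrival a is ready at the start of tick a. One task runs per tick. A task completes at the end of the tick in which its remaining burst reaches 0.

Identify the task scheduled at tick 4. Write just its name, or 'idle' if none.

running at tick 4 = C

t=0: queue=[A] q_used=0 → run A
t=1: queue=[A,C] q_used=1 → run A
t=2: queue=[C] q_used=0 → run C
t=3: queue=[C,B] q_used=1 → run C
t=4: queue=[C,B] q_used=2 → run C
t=5: queue=[C,B] q_used=3 → run C
t=6: queue=[B,C,D] q_used=0 → run B
t=7: queue=[B,C,D] q_used=1 → run B
t=8: queue=[B,C,D] q_used=2 → run B
t=9: queue=[B,C,D] q_used=3 → run B
t=10: queue=[C,D,B] q_used=0 → run C
t=11: queue=[C,D,B] q_used=1 → run C
t=12: queue=[D,B] q_used=0 → run D
t=13: queue=[D,B] q_used=1 → run D
t=14: queue=[D,B] q_used=2 → run D
t=15: queue=[D,B] q_used=3 → run D
t=16: queue=[B,D] q_used=0 → run B
t=17: queue=[B,D] q_used=1 → run B
t=18: queue=[D] q_used=0 → run D
t=19: queue=[D] q_used=1 → run D
t=20: queue=[D] q_used=2 → run D
t=21: queue=[D] q_used=3 → run D
t=22: (idle)
t=23: (idle)
t=24: (idle)
t=25: (idle)
t=26: (idle)
t=27: (idle)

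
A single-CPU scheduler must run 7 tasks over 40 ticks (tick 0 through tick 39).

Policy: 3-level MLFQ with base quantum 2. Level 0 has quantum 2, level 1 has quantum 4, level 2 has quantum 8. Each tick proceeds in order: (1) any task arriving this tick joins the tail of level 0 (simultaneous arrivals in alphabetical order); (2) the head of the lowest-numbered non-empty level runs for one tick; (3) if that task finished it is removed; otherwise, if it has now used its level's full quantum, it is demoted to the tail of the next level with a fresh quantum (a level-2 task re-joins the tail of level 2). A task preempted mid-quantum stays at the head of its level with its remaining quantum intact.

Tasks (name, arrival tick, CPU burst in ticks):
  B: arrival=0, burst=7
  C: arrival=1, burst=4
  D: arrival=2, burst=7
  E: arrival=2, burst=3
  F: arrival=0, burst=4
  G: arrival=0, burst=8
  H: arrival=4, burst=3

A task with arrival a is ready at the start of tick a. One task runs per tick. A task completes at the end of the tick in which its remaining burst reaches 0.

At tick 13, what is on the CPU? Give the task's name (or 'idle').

running at tick 13 = H

t=0: L0/L1/L2 = BFG/-/- → run B
t=1: L0/L1/L2 = BFGC/-/- → run B
t=2: L0/L1/L2 = FGCDE/B/- → run F
t=3: L0/L1/L2 = FGCDE/B/- → run F
t=4: L0/L1/L2 = GCDEH/BF/- → run G
t=5: L0/L1/L2 = GCDEH/BF/- → run G
t=6: L0/L1/L2 = CDEH/BFG/- → run C
t=7: L0/L1/L2 = CDEH/BFG/- → run C
t=8: L0/L1/L2 = DEH/BFGC/- → run D
t=9: L0/L1/L2 = DEH/BFGC/- → run D
t=10: L0/L1/L2 = EH/BFGCD/- → run E
t=11: L0/L1/L2 = EH/BFGCD/- → run E
t=12: L0/L1/L2 = H/BFGCDE/- → run H
t=13: L0/L1/L2 = H/BFGCDE/- → run H
t=14: L0/L1/L2 = -/BFGCDEH/- → run B
t=15: L0/L1/L2 = -/BFGCDEH/- → run B
t=16: L0/L1/L2 = -/BFGCDEH/- → run B
t=17: L0/L1/L2 = -/BFGCDEH/- → run B
t=18: L0/L1/L2 = -/FGCDEH/B → run F
t=19: L0/L1/L2 = -/FGCDEH/B → run F
t=20: L0/L1/L2 = -/GCDEH/B → run G
t=21: L0/L1/L2 = -/GCDEH/B → run G
t=22: L0/L1/L2 = -/GCDEH/B → run G
t=23: L0/L1/L2 = -/GCDEH/B → run G
t=24: L0/L1/L2 = -/CDEH/BG → run C
t=25: L0/L1/L2 = -/CDEH/BG → run C
t=26: L0/L1/L2 = -/DEH/BG → run D
t=27: L0/L1/L2 = -/DEH/BG → run D
t=28: L0/L1/L2 = -/DEH/BG → run D
t=29: L0/L1/L2 = -/DEH/BG → run D
t=30: L0/L1/L2 = -/EH/BGD → run E
t=31: L0/L1/L2 = -/H/BGD → run H
t=32: L0/L1/L2 = -/-/BGD → run B
t=33: L0/L1/L2 = -/-/GD → run G
t=34: L0/L1/L2 = -/-/GD → run G
t=35: L0/L1/L2 = -/-/D → run D
t=36: (idle)
t=37: (idle)
t=38: (idle)
t=39: (idle)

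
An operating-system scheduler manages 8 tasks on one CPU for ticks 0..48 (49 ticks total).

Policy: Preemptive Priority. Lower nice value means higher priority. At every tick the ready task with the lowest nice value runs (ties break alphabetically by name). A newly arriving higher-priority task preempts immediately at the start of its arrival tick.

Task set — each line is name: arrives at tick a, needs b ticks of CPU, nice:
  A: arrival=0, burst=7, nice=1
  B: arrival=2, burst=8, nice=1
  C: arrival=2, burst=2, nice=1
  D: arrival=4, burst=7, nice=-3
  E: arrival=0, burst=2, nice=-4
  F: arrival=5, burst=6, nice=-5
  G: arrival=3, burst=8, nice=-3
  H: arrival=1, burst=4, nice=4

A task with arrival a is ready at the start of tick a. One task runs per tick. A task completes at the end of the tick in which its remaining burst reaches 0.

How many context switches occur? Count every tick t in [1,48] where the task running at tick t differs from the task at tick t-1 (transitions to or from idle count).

t=0: ready={A,E} → run E
t=1: ready={A,E,H} → run E
t=2: ready={A,B,C,H} → run A
t=3: ready={A,B,C,G,H} → run G
t=4: ready={A,B,C,D,G,H} → run D
t=5: ready={A,B,C,D,F,G,H} → run F
t=6: ready={A,B,C,D,F,G,H} → run F
t=7: ready={A,B,C,D,F,G,H} → run F
t=8: ready={A,B,C,D,F,G,H} → run F
t=9: ready={A,B,C,D,F,G,H} → run F
t=10: ready={A,B,C,D,F,G,H} → run F
t=11: ready={A,B,C,D,G,H} → run D
t=12: ready={A,B,C,D,G,H} → run D
t=13: ready={A,B,C,D,G,H} → run D
t=14: ready={A,B,C,D,G,H} → run D
t=15: ready={A,B,C,D,G,H} → run D
t=16: ready={A,B,C,D,G,H} → run D
t=17: ready={A,B,C,G,H} → run G
t=18: ready={A,B,C,G,H} → run G
t=19: ready={A,B,C,G,H} → run G
t=20: ready={A,B,C,G,H} → run G
t=21: ready={A,B,C,G,H} → run G
t=22: ready={A,B,C,G,H} → run G
t=23: ready={A,B,C,G,H} → run G
t=24: ready={A,B,C,H} → run A
t=25: ready={A,B,C,H} → run A
t=26: ready={A,B,C,H} → run A
t=27: ready={A,B,C,H} → run A
t=28: ready={A,B,C,H} → run A
t=29: ready={A,B,C,H} → run A
t=30: ready={B,C,H} → run B
t=31: ready={B,C,H} → run B
t=32: ready={B,C,H} → run B
t=33: ready={B,C,H} → run B
t=34: ready={B,C,H} → run B
t=35: ready={B,C,H} → run B
t=36: ready={B,C,H} → run B
t=37: ready={B,C,H} → run B
t=38: ready={C,H} → run C
t=39: ready={C,H} → run C
t=40: ready={H} → run H
t=41: ready={H} → run H
t=42: ready={H} → run H
t=43: ready={H} → run H
t=44: (idle)
t=45: (idle)
t=46: (idle)
t=47: (idle)
t=48: (idle)

context switches = 11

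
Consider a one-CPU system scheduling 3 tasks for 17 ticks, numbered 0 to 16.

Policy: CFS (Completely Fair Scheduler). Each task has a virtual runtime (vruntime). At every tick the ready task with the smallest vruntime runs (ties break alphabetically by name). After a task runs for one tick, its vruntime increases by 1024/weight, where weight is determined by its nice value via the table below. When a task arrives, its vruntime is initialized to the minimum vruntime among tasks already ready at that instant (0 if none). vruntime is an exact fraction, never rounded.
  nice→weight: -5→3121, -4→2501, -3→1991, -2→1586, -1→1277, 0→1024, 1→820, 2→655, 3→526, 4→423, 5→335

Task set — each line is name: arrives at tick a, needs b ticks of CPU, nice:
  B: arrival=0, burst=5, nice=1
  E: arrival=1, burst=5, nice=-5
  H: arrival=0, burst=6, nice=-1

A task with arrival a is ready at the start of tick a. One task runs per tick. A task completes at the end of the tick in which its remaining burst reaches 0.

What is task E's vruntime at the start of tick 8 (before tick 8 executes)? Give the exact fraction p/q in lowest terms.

vruntime(E, start of tick 8) = 4096/3121

t=0: vr[B=0 H=0] → run B
t=1: vr[B=256/205 E=0 H=0] → run E
t=2: vr[B=256/205 E=1024/3121 H=0] → run H
t=3: vr[B=256/205 E=1024/3121 H=1024/1277] → run E
t=4: vr[B=256/205 E=2048/3121 H=1024/1277] → run E
t=5: vr[B=256/205 E=3072/3121 H=1024/1277] → run H
t=6: vr[B=256/205 E=3072/3121 H=2048/1277] → run E
t=7: vr[B=256/205 E=4096/3121 H=2048/1277] → run B
t=8: vr[B=512/205 E=4096/3121 H=2048/1277] → run E
t=9: vr[B=512/205 H=2048/1277] → run H
t=10: vr[B=512/205 H=3072/1277] → run H
t=11: vr[B=512/205 H=4096/1277] → run B
t=12: vr[B=768/205 H=4096/1277] → run H
t=13: vr[B=768/205 H=5120/1277] → run B
t=14: vr[B=1024/205 H=5120/1277] → run H
t=15: vr[B=1024/205] → run B
t=16: (idle)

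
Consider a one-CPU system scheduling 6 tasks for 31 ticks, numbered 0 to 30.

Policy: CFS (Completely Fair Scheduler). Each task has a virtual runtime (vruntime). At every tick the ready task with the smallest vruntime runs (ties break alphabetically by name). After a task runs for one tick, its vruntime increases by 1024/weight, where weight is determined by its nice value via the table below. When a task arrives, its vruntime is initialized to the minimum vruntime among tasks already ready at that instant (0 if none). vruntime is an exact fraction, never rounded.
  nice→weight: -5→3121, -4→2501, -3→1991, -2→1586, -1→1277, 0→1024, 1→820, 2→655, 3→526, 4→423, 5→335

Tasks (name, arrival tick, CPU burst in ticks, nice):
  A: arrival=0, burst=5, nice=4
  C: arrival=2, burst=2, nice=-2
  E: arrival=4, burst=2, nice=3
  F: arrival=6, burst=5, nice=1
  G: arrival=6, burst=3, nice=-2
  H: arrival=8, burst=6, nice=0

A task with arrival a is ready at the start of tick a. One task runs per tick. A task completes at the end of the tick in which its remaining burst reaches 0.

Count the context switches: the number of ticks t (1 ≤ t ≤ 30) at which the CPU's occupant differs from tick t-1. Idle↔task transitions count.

t=0: vr[A=0] → run A
t=1: vr[A=1024/423] → run A
t=2: vr[A=2048/423 C=2048/423] → run A
t=3: vr[A=1024/141 C=2048/423] → run C
t=4: vr[A=1024/141 C=1840640/335439 E=1840640/335439] → run C
t=5: vr[A=1024/141 E=1840640/335439] → run E
t=6: vr[A=1024/141 E=655833088/88220457 F=1024/141 G=1024/141] → run A
t=7: vr[A=4096/423 E=655833088/88220457 F=1024/141 G=1024/141] → run F
t=8: vr[A=4096/423 E=655833088/88220457 F=246016/28905 G=1024/141 H=1024/141] → run G
t=9: vr[A=4096/423 E=655833088/88220457 F=246016/28905 G=884224/111813 H=1024/141] → run H
t=10: vr[A=4096/423 E=655833088/88220457 F=246016/28905 G=884224/111813 H=1165/141] → run E
t=11: vr[A=4096/423 F=246016/28905 G=884224/111813 H=1165/141] → run G
t=12: vr[A=4096/423 F=246016/28905 G=956416/111813 H=1165/141] → run H
t=13: vr[A=4096/423 F=246016/28905 G=956416/111813 H=1306/141] → run F
t=14: vr[A=4096/423 F=282112/28905 G=956416/111813 H=1306/141] → run G
t=15: vr[A=4096/423 F=282112/28905 H=1306/141] → run H
t=16: vr[A=4096/423 F=282112/28905 H=1447/141] → run A
t=17: vr[F=282112/28905 H=1447/141] → run F
t=18: vr[F=318208/28905 H=1447/141] → run H
t=19: vr[F=318208/28905 H=1588/141] → run F
t=20: vr[F=354304/28905 H=1588/141] → run H
t=21: vr[F=354304/28905 H=1729/141] → run F
t=22: vr[H=1729/141] → run H
t=23: (idle)
t=24: (idle)
t=25: (idle)
t=26: (idle)
t=27: (idle)
t=28: (idle)
t=29: (idle)
t=30: (idle)

context switches = 20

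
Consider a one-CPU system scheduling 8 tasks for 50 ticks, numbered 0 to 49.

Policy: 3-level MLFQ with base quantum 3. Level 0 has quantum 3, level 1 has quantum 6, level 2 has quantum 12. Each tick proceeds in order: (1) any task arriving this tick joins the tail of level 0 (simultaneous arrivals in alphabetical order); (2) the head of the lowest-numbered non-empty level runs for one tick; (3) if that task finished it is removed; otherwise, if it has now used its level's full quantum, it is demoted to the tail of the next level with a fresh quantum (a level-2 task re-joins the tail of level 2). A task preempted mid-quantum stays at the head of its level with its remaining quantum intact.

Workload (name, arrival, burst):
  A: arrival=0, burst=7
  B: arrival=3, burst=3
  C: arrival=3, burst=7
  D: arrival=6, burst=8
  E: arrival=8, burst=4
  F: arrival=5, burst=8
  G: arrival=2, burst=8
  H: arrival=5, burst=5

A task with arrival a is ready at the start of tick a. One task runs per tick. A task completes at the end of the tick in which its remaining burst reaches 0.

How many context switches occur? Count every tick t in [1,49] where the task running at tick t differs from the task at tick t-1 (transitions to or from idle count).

context switches = 14

t=0: L0/L1/L2 = A/-/- → run A
t=1: L0/L1/L2 = A/-/- → run A
t=2: L0/L1/L2 = AG/-/- → run A
t=3: L0/L1/L2 = GBC/A/- → run G
t=4: L0/L1/L2 = GBC/A/- → run G
t=5: L0/L1/L2 = GBCFH/A/- → run G
t=6: L0/L1/L2 = BCFHD/AG/- → run B
t=7: L0/L1/L2 = BCFHD/AG/- → run B
t=8: L0/L1/L2 = BCFHDE/AG/- → run B
t=9: L0/L1/L2 = CFHDE/AG/- → run C
t=10: L0/L1/L2 = CFHDE/AG/- → run C
t=11: L0/L1/L2 = CFHDE/AG/- → run C
t=12: L0/L1/L2 = FHDE/AGC/- → run F
t=13: L0/L1/L2 = FHDE/AGC/- → run F
t=14: L0/L1/L2 = FHDE/AGC/- → run F
t=15: L0/L1/L2 = HDE/AGCF/- → run H
t=16: L0/L1/L2 = HDE/AGCF/- → run H
t=17: L0/L1/L2 = HDE/AGCF/- → run H
t=18: L0/L1/L2 = DE/AGCFH/- → run D
t=19: L0/L1/L2 = DE/AGCFH/- → run D
t=20: L0/L1/L2 = DE/AGCFH/- → run D
t=21: L0/L1/L2 = E/AGCFHD/- → run E
t=22: L0/L1/L2 = E/AGCFHD/- → run E
t=23: L0/L1/L2 = E/AGCFHD/- → run E
t=24: L0/L1/L2 = -/AGCFHDE/- → run A
t=25: L0/L1/L2 = -/AGCFHDE/- → run A
t=26: L0/L1/L2 = -/AGCFHDE/- → run A
t=27: L0/L1/L2 = -/AGCFHDE/- → run A
t=28: L0/L1/L2 = -/GCFHDE/- → run G
t=29: L0/L1/L2 = -/GCFHDE/- → run G
t=30: L0/L1/L2 = -/GCFHDE/- → run G
t=31: L0/L1/L2 = -/GCFHDE/- → run G
t=32: L0/L1/L2 = -/GCFHDE/- → run G
t=33: L0/L1/L2 = -/CFHDE/- → run C
t=34: L0/L1/L2 = -/CFHDE/- → run C
t=35: L0/L1/L2 = -/CFHDE/- → run C
t=36: L0/L1/L2 = -/CFHDE/- → run C
t=37: L0/L1/L2 = -/FHDE/- → run F
t=38: L0/L1/L2 = -/FHDE/- → run F
t=39: L0/L1/L2 = -/FHDE/- → run F
t=40: L0/L1/L2 = -/FHDE/- → run F
t=41: L0/L1/L2 = -/FHDE/- → run F
t=42: L0/L1/L2 = -/HDE/- → run H
t=43: L0/L1/L2 = -/HDE/- → run H
t=44: L0/L1/L2 = -/DE/- → run D
t=45: L0/L1/L2 = -/DE/- → run D
t=46: L0/L1/L2 = -/DE/- → run D
t=47: L0/L1/L2 = -/DE/- → run D
t=48: L0/L1/L2 = -/DE/- → run D
t=49: L0/L1/L2 = -/E/- → run E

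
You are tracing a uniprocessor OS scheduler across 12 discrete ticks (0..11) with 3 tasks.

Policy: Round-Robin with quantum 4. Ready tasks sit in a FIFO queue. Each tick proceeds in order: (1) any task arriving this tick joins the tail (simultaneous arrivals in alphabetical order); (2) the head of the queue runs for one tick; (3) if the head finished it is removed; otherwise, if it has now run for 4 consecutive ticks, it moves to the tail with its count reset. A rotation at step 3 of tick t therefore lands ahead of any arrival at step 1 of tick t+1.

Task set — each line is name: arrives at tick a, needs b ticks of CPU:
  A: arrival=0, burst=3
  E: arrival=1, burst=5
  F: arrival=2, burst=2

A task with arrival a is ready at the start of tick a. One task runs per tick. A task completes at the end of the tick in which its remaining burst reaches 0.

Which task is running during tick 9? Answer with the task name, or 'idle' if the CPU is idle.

t=0: queue=[A] q_used=0 → run A
t=1: queue=[A,E] q_used=1 → run A
t=2: queue=[A,E,F] q_used=2 → run A
t=3: queue=[E,F] q_used=0 → run E
t=4: queue=[E,F] q_used=1 → run E
t=5: queue=[E,F] q_used=2 → run E
t=6: queue=[E,F] q_used=3 → run E
t=7: queue=[F,E] q_used=0 → run F
t=8: queue=[F,E] q_used=1 → run F
t=9: queue=[E] q_used=0 → run E
t=10: (idle)
t=11: (idle)

running at tick 9 = E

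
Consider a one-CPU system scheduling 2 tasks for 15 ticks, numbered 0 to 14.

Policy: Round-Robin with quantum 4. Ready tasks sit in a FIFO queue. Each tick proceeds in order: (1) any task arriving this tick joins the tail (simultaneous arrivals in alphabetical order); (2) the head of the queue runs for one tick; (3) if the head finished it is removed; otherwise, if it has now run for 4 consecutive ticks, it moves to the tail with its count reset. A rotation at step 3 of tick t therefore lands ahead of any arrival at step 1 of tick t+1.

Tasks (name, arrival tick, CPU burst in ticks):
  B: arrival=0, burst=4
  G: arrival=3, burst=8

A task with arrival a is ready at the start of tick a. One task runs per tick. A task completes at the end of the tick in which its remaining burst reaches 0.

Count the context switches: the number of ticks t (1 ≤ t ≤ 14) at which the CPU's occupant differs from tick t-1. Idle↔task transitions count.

context switches = 2

t=0: queue=[B] q_used=0 → run B
t=1: queue=[B] q_used=1 → run B
t=2: queue=[B] q_used=2 → run B
t=3: queue=[B,G] q_used=3 → run B
t=4: queue=[G] q_used=0 → run G
t=5: queue=[G] q_used=1 → run G
t=6: queue=[G] q_used=2 → run G
t=7: queue=[G] q_used=3 → run G
t=8: queue=[G] q_used=0 → run G
t=9: queue=[G] q_used=1 → run G
t=10: queue=[G] q_used=2 → run G
t=11: queue=[G] q_used=3 → run G
t=12: (idle)
t=13: (idle)
t=14: (idle)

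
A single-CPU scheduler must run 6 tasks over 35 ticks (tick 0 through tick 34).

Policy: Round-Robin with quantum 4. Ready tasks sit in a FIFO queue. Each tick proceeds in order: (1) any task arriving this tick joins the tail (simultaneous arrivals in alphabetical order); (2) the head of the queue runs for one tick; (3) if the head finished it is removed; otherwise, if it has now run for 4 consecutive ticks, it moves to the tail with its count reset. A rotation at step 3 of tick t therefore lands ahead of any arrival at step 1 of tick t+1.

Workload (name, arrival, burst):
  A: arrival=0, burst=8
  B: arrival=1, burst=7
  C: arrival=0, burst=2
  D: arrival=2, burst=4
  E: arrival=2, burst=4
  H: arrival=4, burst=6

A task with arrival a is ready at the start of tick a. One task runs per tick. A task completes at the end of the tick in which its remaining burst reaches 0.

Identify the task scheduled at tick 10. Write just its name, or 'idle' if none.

running at tick 10 = D

t=0: queue=[A,C] q_used=0 → run A
t=1: queue=[A,C,B] q_used=1 → run A
t=2: queue=[A,C,B,D,E] q_used=2 → run A
t=3: queue=[A,C,B,D,E] q_used=3 → run A
t=4: queue=[C,B,D,E,A,H] q_used=0 → run C
t=5: queue=[C,B,D,E,A,H] q_used=1 → run C
t=6: queue=[B,D,E,A,H] q_used=0 → run B
t=7: queue=[B,D,E,A,H] q_used=1 → run B
t=8: queue=[B,D,E,A,H] q_used=2 → run B
t=9: queue=[B,D,E,A,H] q_used=3 → run B
t=10: queue=[D,E,A,H,B] q_used=0 → run D
t=11: queue=[D,E,A,H,B] q_used=1 → run D
t=12: queue=[D,E,A,H,B] q_used=2 → run D
t=13: queue=[D,E,A,H,B] q_used=3 → run D
t=14: queue=[E,A,H,B] q_used=0 → run E
t=15: queue=[E,A,H,B] q_used=1 → run E
t=16: queue=[E,A,H,B] q_used=2 → run E
t=17: queue=[E,A,H,B] q_used=3 → run E
t=18: queue=[A,H,B] q_used=0 → run A
t=19: queue=[A,H,B] q_used=1 → run A
t=20: queue=[A,H,B] q_used=2 → run A
t=21: queue=[A,H,B] q_used=3 → run A
t=22: queue=[H,B] q_used=0 → run H
t=23: queue=[H,B] q_used=1 → run H
t=24: queue=[H,B] q_used=2 → run H
t=25: queue=[H,B] q_used=3 → run H
t=26: queue=[B,H] q_used=0 → run B
t=27: queue=[B,H] q_used=1 → run B
t=28: queue=[B,H] q_used=2 → run B
t=29: queue=[H] q_used=0 → run H
t=30: queue=[H] q_used=1 → run H
t=31: (idle)
t=32: (idle)
t=33: (idle)
t=34: (idle)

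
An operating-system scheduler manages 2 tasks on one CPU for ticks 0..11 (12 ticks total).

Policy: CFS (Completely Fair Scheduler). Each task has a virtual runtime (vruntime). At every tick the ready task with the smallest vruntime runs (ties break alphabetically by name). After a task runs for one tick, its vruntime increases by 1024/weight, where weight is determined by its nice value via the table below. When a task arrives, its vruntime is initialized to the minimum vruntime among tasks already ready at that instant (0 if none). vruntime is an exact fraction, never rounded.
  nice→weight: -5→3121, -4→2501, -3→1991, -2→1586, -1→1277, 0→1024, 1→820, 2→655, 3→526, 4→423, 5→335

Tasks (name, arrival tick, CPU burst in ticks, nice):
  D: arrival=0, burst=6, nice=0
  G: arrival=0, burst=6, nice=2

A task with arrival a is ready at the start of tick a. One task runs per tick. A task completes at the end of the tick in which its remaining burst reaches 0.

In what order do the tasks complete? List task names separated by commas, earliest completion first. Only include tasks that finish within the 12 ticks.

completion order = D, G

t=0: vr[D=0 G=0] → run D
t=1: vr[D=1 G=0] → run G
t=2: vr[D=1 G=1024/655] → run D
t=3: vr[D=2 G=1024/655] → run G
t=4: vr[D=2 G=2048/655] → run D
t=5: vr[D=3 G=2048/655] → run D
t=6: vr[D=4 G=2048/655] → run G
t=7: vr[D=4 G=3072/655] → run D
t=8: vr[D=5 G=3072/655] → run G
t=9: vr[D=5 G=4096/655] → run D
t=10: vr[G=4096/655] → run G
t=11: vr[G=1024/131] → run G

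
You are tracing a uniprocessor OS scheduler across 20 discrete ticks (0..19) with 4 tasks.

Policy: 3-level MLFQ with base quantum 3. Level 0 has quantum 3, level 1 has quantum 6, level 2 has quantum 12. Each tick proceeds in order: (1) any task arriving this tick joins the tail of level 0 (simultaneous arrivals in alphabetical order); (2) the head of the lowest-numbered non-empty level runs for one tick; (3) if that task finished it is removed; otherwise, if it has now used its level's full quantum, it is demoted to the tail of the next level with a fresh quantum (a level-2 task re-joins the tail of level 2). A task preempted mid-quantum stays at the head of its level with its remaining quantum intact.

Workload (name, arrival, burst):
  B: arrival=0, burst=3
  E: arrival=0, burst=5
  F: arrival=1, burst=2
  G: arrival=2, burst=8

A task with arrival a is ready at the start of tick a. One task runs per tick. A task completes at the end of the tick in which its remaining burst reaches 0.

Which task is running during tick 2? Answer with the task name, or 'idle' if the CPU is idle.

t=0: L0/L1/L2 = BE/-/- → run B
t=1: L0/L1/L2 = BEF/-/- → run B
t=2: L0/L1/L2 = BEFG/-/- → run B
t=3: L0/L1/L2 = EFG/-/- → run E
t=4: L0/L1/L2 = EFG/-/- → run E
t=5: L0/L1/L2 = EFG/-/- → run E
t=6: L0/L1/L2 = FG/E/- → run F
t=7: L0/L1/L2 = FG/E/- → run F
t=8: L0/L1/L2 = G/E/- → run G
t=9: L0/L1/L2 = G/E/- → run G
t=10: L0/L1/L2 = G/E/- → run G
t=11: L0/L1/L2 = -/EG/- → run E
t=12: L0/L1/L2 = -/EG/- → run E
t=13: L0/L1/L2 = -/G/- → run G
t=14: L0/L1/L2 = -/G/- → run G
t=15: L0/L1/L2 = -/G/- → run G
t=16: L0/L1/L2 = -/G/- → run G
t=17: L0/L1/L2 = -/G/- → run G
t=18: (idle)
t=19: (idle)

running at tick 2 = B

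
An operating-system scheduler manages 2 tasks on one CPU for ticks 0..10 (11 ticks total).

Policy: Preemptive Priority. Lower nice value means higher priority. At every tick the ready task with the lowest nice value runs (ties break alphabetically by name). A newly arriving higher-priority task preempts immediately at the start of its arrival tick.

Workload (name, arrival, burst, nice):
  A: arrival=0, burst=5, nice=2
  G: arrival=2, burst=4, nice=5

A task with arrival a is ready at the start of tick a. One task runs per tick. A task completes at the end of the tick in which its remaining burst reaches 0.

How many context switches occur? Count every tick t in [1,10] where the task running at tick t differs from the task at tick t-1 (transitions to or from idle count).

t=0: ready={A} → run A
t=1: ready={A} → run A
t=2: ready={A,G} → run A
t=3: ready={A,G} → run A
t=4: ready={A,G} → run A
t=5: ready={G} → run G
t=6: ready={G} → run G
t=7: ready={G} → run G
t=8: ready={G} → run G
t=9: (idle)
t=10: (idle)

context switches = 2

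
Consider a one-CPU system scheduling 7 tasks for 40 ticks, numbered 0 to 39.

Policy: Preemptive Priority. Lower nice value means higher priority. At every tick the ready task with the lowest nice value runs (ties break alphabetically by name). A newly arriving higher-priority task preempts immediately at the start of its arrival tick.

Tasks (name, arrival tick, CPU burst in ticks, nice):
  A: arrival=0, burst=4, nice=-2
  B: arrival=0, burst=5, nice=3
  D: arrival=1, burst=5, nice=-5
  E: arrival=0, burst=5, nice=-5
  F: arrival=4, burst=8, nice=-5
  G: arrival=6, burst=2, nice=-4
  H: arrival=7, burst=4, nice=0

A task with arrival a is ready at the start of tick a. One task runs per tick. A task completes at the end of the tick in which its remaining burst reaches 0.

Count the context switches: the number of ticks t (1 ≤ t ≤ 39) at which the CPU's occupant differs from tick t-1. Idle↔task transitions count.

context switches = 8

t=0: ready={A,B,E} → run E
t=1: ready={A,B,D,E} → run D
t=2: ready={A,B,D,E} → run D
t=3: ready={A,B,D,E} → run D
t=4: ready={A,B,D,E,F} → run D
t=5: ready={A,B,D,E,F} → run D
t=6: ready={A,B,E,F,G} → run E
t=7: ready={A,B,E,F,G,H} → run E
t=8: ready={A,B,E,F,G,H} → run E
t=9: ready={A,B,E,F,G,H} → run E
t=10: ready={A,B,F,G,H} → run F
t=11: ready={A,B,F,G,H} → run F
t=12: ready={A,B,F,G,H} → run F
t=13: ready={A,B,F,G,H} → run F
t=14: ready={A,B,F,G,H} → run F
t=15: ready={A,B,F,G,H} → run F
t=16: ready={A,B,F,G,H} → run F
t=17: ready={A,B,F,G,H} → run F
t=18: ready={A,B,G,H} → run G
t=19: ready={A,B,G,H} → run G
t=20: ready={A,B,H} → run A
t=21: ready={A,B,H} → run A
t=22: ready={A,B,H} → run A
t=23: ready={A,B,H} → run A
t=24: ready={B,H} → run H
t=25: ready={B,H} → run H
t=26: ready={B,H} → run H
t=27: ready={B,H} → run H
t=28: ready={B} → run B
t=29: ready={B} → run B
t=30: ready={B} → run B
t=31: ready={B} → run B
t=32: ready={B} → run B
t=33: (idle)
t=34: (idle)
t=35: (idle)
t=36: (idle)
t=37: (idle)
t=38: (idle)
t=39: (idle)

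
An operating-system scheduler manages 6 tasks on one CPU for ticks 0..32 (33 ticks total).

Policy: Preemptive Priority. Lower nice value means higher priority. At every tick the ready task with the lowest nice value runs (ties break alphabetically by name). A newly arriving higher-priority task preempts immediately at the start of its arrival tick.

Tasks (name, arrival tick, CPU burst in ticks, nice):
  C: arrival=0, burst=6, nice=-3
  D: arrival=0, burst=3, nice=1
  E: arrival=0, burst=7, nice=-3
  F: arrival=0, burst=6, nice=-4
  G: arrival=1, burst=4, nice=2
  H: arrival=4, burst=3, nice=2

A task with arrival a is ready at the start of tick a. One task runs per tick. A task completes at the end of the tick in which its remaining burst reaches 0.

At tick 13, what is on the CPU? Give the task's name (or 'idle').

running at tick 13 = E

t=0: ready={C,D,E,F} → run F
t=1: ready={C,D,E,F,G} → run F
t=2: ready={C,D,E,F,G} → run F
t=3: ready={C,D,E,F,G} → run F
t=4: ready={C,D,E,F,G,H} → run F
t=5: ready={C,D,E,F,G,H} → run F
t=6: ready={C,D,E,G,H} → run C
t=7: ready={C,D,E,G,H} → run C
t=8: ready={C,D,E,G,H} → run C
t=9: ready={C,D,E,G,H} → run C
t=10: ready={C,D,E,G,H} → run C
t=11: ready={C,D,E,G,H} → run C
t=12: ready={D,E,G,H} → run E
t=13: ready={D,E,G,H} → run E
t=14: ready={D,E,G,H} → run E
t=15: ready={D,E,G,H} → run E
t=16: ready={D,E,G,H} → run E
t=17: ready={D,E,G,H} → run E
t=18: ready={D,E,G,H} → run E
t=19: ready={D,G,H} → run D
t=20: ready={D,G,H} → run D
t=21: ready={D,G,H} → run D
t=22: ready={G,H} → run G
t=23: ready={G,H} → run G
t=24: ready={G,H} → run G
t=25: ready={G,H} → run G
t=26: ready={H} → run H
t=27: ready={H} → run H
t=28: ready={H} → run H
t=29: (idle)
t=30: (idle)
t=31: (idle)
t=32: (idle)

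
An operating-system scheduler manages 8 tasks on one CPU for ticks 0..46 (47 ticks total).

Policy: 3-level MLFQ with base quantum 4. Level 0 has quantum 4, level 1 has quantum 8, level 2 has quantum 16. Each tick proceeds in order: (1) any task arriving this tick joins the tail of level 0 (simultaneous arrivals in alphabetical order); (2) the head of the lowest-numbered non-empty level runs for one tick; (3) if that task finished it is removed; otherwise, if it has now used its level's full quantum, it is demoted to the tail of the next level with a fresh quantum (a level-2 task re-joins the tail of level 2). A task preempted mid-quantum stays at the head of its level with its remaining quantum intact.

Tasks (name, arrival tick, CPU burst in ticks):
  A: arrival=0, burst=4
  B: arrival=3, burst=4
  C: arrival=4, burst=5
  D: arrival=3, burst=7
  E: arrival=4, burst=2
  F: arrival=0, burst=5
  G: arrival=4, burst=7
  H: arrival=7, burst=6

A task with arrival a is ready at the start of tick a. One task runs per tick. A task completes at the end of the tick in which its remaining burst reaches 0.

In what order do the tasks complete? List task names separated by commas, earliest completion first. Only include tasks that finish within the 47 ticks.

completion order = A, B, E, F, D, C, G, H

t=0: L0/L1/L2 = AF/-/- → run A
t=1: L0/L1/L2 = AF/-/- → run A
t=2: L0/L1/L2 = AF/-/- → run A
t=3: L0/L1/L2 = AFBD/-/- → run A
t=4: L0/L1/L2 = FBDCEG/-/- → run F
t=5: L0/L1/L2 = FBDCEG/-/- → run F
t=6: L0/L1/L2 = FBDCEG/-/- → run F
t=7: L0/L1/L2 = FBDCEGH/-/- → run F
t=8: L0/L1/L2 = BDCEGH/F/- → run B
t=9: L0/L1/L2 = BDCEGH/F/- → run B
t=10: L0/L1/L2 = BDCEGH/F/- → run B
t=11: L0/L1/L2 = BDCEGH/F/- → run B
t=12: L0/L1/L2 = DCEGH/F/- → run D
t=13: L0/L1/L2 = DCEGH/F/- → run D
t=14: L0/L1/L2 = DCEGH/F/- → run D
t=15: L0/L1/L2 = DCEGH/F/- → run D
t=16: L0/L1/L2 = CEGH/FD/- → run C
t=17: L0/L1/L2 = CEGH/FD/- → run C
t=18: L0/L1/L2 = CEGH/FD/- → run C
t=19: L0/L1/L2 = CEGH/FD/- → run C
t=20: L0/L1/L2 = EGH/FDC/- → run E
t=21: L0/L1/L2 = EGH/FDC/- → run E
t=22: L0/L1/L2 = GH/FDC/- → run G
t=23: L0/L1/L2 = GH/FDC/- → run G
t=24: L0/L1/L2 = GH/FDC/- → run G
t=25: L0/L1/L2 = GH/FDC/- → run G
t=26: L0/L1/L2 = H/FDCG/- → run H
t=27: L0/L1/L2 = H/FDCG/- → run H
t=28: L0/L1/L2 = H/FDCG/- → run H
t=29: L0/L1/L2 = H/FDCG/- → run H
t=30: L0/L1/L2 = -/FDCGH/- → run F
t=31: L0/L1/L2 = -/DCGH/- → run D
t=32: L0/L1/L2 = -/DCGH/- → run D
t=33: L0/L1/L2 = -/DCGH/- → run D
t=34: L0/L1/L2 = -/CGH/- → run C
t=35: L0/L1/L2 = -/GH/- → run G
t=36: L0/L1/L2 = -/GH/- → run G
t=37: L0/L1/L2 = -/GH/- → run G
t=38: L0/L1/L2 = -/H/- → run H
t=39: L0/L1/L2 = -/H/- → run H
t=40: (idle)
t=41: (idle)
t=42: (idle)
t=43: (idle)
t=44: (idle)
t=45: (idle)
t=46: (idle)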